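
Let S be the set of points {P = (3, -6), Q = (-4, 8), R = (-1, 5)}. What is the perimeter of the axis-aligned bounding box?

42

Width = max x − min x = 3 − (-4) = 7.
Height = max y − min y = 8 − (-6) = 14.
Perimeter = 2(7 + 14) = 42.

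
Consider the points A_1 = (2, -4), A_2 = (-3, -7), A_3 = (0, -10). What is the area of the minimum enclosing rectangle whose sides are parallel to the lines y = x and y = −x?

In coordinates u = x + y, v = x − y the rectangle is axis-aligned; the map (x,y)→(u,v) scales areas by 2.
u-values: -2, -10, -10; range = -2 − (-10) = 8.
v-values: 6, 4, 10; range = 10 − 4 = 6.
Area = (8 × 6) / 2 = 24.

24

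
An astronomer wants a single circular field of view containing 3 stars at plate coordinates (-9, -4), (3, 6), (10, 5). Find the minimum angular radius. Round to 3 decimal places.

Call the three points A, B, C in the order given.
Side lengths²: AB² = 244, AC² = 442, BC² = 50.
Since AC² = 442 ≥ 244 + 50 = 294, the angle opposite AC is not acute, so the smallest enclosing circle has AC as diameter.
Centre = midpoint of AC = (0.5, 0.5), r² = 442/4 = 110.5.
r = √(110.5) ≈ 10.512.

10.512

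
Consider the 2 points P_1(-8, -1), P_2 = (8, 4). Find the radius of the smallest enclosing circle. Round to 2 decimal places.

The smallest circle enclosing two points has them as diameter endpoints.
Centre = midpoint = (0, 1.5); r² = |P_1P_2|²/4 = 281/4 = 70.25.
r = √(70.25) ≈ 8.38.

8.38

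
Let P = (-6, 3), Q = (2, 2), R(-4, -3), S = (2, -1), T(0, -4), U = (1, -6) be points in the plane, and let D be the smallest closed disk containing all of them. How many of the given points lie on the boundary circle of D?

3

The farthest pair is P–U with squared distance 130. The circle on this segment as diameter has centre (-2.5, -1.5) and r² = 130/4 = 32.5.
Check Q: distance² to centre = 32.5 ≤ 32.5, so it lies inside.
All remaining points lie in this disk, and no smaller disk contains both endpoints, so this is the minimum enclosing circle.
The points at distance exactly r from the centre are P, Q, U — 3 points.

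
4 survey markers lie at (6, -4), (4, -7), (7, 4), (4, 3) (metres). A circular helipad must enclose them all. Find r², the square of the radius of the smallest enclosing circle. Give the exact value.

The minimum enclosing circle of a finite set is fixed by two of the points (as a diameter) or three (as a circumcircle).
The farthest pair is (4, -7)–(7, 4) with squared distance 130. The circle on this segment as diameter has centre (5.5, -1.5) and r² = 130/4 = 32.5.
Check (6, -4): distance² to centre = 6.5 ≤ 32.5, so it lies inside.
All remaining points lie in this disk, and no smaller disk contains both endpoints, so this is the minimum enclosing circle.

32.5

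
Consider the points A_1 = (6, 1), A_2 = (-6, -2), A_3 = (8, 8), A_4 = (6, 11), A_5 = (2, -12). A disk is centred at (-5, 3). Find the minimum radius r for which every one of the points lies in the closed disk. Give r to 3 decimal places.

16.553

The required radius is the distance from (-5, 3) to the farthest point.
Squared distances: 125, 26, 194, 185, 274.
Maximum is 274, attained at A_5.
r = √274 ≈ 16.553.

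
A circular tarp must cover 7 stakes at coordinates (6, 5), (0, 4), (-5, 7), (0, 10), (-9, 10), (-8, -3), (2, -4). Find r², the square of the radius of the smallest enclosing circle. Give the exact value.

153745/1922

A smallest enclosing disk is always determined by at most three of the input points on its boundary.
The minimum enclosing circle is determined by three boundary points: (6, 5), (-9, 10), (2, -4).
Their circumcentre is (-175/62, 219/62) with r² = 153745/1922.
The farthest remaining point (-8, -3) is at distance² 133533/1922 ≤ 153745/1922.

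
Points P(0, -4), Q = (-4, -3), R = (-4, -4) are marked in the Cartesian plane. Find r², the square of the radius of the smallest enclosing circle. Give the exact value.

Side lengths²: PQ² = 17, PR² = 16, QR² = 1.
Since PQ² = 17 ≥ 16 + 1 = 17, the angle opposite PQ is not acute, so the smallest enclosing circle has PQ as diameter.
Centre = midpoint of PQ = (-2, -3.5), r² = 17/4 = 4.25.

4.25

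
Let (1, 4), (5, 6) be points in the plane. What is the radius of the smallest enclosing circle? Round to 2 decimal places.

The smallest circle enclosing two points has them as diameter endpoints.
Centre = midpoint = (3, 5); r² = |(1, 4)−(5, 6)|²/4 = 20/4 = 5.
r = √5 ≈ 2.24.

2.24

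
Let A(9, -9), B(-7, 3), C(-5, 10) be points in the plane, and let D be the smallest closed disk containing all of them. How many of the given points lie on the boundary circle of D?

Side lengths²: AB² = 400, AC² = 557, BC² = 53.
Since AC² = 557 ≥ 400 + 53 = 453, the angle opposite AC is not acute, so the smallest enclosing circle has AC as diameter.
Centre = midpoint of AC = (2, 0.5), r² = 557/4 = 139.25.
The points at distance exactly r from the centre are A, C — 2 points.

2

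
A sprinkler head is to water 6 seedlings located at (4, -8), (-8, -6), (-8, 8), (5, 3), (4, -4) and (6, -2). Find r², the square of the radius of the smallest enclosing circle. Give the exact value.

100

The farthest pair is (4, -8)–(-8, 8) with squared distance 400. The circle on this segment as diameter has centre (-2, 0) and r² = 400/4 = 100.
Check (-8, -6): distance² to centre = 72 ≤ 100, so it lies inside.
All remaining points lie in this disk, and no smaller disk contains both endpoints, so this is the minimum enclosing circle.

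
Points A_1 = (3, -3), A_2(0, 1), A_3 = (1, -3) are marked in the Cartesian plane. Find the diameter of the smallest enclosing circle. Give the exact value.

Side lengths²: A_1A_2² = 25, A_1A_3² = 4, A_2A_3² = 17.
Since A_1A_2² = 25 ≥ 17 + 4 = 21, the angle opposite A_1A_2 is not acute, so the smallest enclosing circle has A_1A_2 as diameter.
Centre = midpoint of A_1A_2 = (1.5, -1), r² = 25/4 = 6.25.
Diameter = 2r = 2√(6.25) = 5.

5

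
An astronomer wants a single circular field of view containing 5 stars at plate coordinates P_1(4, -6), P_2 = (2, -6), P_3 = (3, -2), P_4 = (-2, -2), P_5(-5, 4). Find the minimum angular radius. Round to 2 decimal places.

6.73

The farthest pair is P_1–P_5 with squared distance 181. The circle on this segment as diameter has centre (-0.5, -1) and r² = 181/4 = 45.25.
Check P_2: distance² to centre = 31.25 ≤ 45.25, so it lies inside.
All remaining points lie in this disk, and no smaller disk contains both endpoints, so this is the minimum enclosing circle.
r = √(45.25) ≈ 6.73.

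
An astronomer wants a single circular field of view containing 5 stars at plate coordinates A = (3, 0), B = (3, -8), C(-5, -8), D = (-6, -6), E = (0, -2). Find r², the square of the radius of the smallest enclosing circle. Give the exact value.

A smallest enclosing disk is always determined by at most three of the input points on its boundary.
The farthest pair is A–C with squared distance 128. The circle on this segment as diameter has centre (-1, -4) and r² = 128/4 = 32.
Check B: distance² to centre = 32 ≤ 32, so it lies inside.
All remaining points lie in this disk, and no smaller disk contains both endpoints, so this is the minimum enclosing circle.

32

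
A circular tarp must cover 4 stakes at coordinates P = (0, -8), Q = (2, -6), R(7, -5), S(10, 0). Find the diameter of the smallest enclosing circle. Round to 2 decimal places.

12.81

The minimum enclosing circle of a finite set is fixed by two of the points (as a diameter) or three (as a circumcircle).
The farthest pair is P–S with squared distance 164. The circle on this segment as diameter has centre (5, -4) and r² = 164/4 = 41.
Check Q: distance² to centre = 13 ≤ 41, so it lies inside.
All remaining points lie in this disk, and no smaller disk contains both endpoints, so this is the minimum enclosing circle.
Diameter = 2r = 2√41 ≈ 12.81.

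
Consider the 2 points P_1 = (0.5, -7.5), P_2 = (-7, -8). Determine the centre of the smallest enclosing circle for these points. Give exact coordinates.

(-3.25, -7.75)

The smallest circle enclosing two points has them as diameter endpoints.
Centre = midpoint = (-3.25, -7.75); r² = |P_1P_2|²/4 = 56.5/4 = 14.125.
Centre = (-3.25, -7.75).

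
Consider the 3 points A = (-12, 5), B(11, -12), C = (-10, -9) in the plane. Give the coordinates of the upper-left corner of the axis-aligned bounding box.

x-range [-12, 11], y-range [-12, 5].
The upper-left corner is (-12, 5).

(-12, 5)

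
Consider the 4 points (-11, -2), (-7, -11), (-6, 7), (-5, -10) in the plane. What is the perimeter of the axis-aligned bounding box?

48

Width = max x − min x = -5 − (-11) = 6.
Height = max y − min y = 7 − (-11) = 18.
Perimeter = 2(6 + 18) = 48.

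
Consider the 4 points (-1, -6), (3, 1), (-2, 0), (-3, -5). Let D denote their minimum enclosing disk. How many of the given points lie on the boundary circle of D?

2

The farthest pair is (3, 1)–(-3, -5) with squared distance 72. The circle on this segment as diameter has centre (0, -2) and r² = 72/4 = 18.
Check (-1, -6): distance² to centre = 17 ≤ 18, so it lies inside.
All remaining points lie in this disk, and no smaller disk contains both endpoints, so this is the minimum enclosing circle.
The points at distance exactly r from the centre are (3, 1), (-3, -5) — 2 points.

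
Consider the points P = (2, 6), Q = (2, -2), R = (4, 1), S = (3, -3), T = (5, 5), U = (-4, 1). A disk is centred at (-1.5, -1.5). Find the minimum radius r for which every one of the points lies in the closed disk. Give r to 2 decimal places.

The required radius is the distance from (-1.5, -1.5) to the farthest point.
Squared distances: 68.5, 12.5, 36.5, 22.5, 84.5, 12.5.
Maximum is 84.5, attained at T.
r = √(84.5) ≈ 9.19.

9.19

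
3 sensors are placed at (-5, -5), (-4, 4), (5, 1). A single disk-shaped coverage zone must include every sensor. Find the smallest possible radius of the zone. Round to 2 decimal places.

5.96

Call the three points A, B, C in the order given.
Side lengths²: AB² = 82, AC² = 136, BC² = 90.
Since AC² = 136 < 90 + 82 = 172, the triangle is acute, so the smallest enclosing circle is the circumcircle.
Circumcentre = (-9/14, -13/14), r² = 3485/98.
r = √(3485/98) ≈ 5.96.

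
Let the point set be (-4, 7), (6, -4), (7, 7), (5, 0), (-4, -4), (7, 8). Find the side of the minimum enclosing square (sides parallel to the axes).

12

The bounding box has width 11 and height 12.
An axis-aligned square enclosing the set must have side ≥ max(width, height).
So the minimum side is max(11, 12) = 12.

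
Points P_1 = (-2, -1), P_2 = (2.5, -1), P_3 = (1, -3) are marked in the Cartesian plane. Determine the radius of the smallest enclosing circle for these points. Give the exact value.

2.25

Side lengths²: P_1P_2² = 20.25, P_1P_3² = 13, P_2P_3² = 6.25.
Since P_1P_2² = 20.25 ≥ 13 + 6.25 = 19.25, the angle opposite P_1P_2 is not acute, so the smallest enclosing circle has P_1P_2 as diameter.
Centre = midpoint of P_1P_2 = (0.25, -1), r² = 20.25/4 = 5.0625.
r = √(5.0625) = 2.25.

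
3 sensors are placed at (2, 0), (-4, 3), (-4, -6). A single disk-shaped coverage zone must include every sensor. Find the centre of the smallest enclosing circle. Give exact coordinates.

Call the three points A, B, C in the order given.
Side lengths²: AB² = 45, AC² = 72, BC² = 81.
Since BC² = 81 < 72 + 45 = 117, the triangle is acute, so the smallest enclosing circle is the circumcircle.
Circumcentre = (-2.5, -1.5), r² = 22.5.
Centre = (-2.5, -1.5).

(-2.5, -1.5)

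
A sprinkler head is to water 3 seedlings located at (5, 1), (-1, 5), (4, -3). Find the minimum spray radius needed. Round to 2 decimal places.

4.72

Call the three points A, B, C in the order given.
Side lengths²: AB² = 52, AC² = 17, BC² = 89.
Since BC² = 89 ≥ 52 + 17 = 69, the angle opposite BC is not acute, so the smallest enclosing circle has BC as diameter.
Centre = midpoint of BC = (1.5, 1), r² = 89/4 = 22.25.
r = √(22.25) ≈ 4.72.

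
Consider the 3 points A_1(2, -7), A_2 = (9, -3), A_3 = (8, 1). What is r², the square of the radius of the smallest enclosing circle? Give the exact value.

25

Side lengths²: A_1A_2² = 65, A_1A_3² = 100, A_2A_3² = 17.
Since A_1A_3² = 100 ≥ 65 + 17 = 82, the angle opposite A_1A_3 is not acute, so the smallest enclosing circle has A_1A_3 as diameter.
Centre = midpoint of A_1A_3 = (5, -3), r² = 100/4 = 25.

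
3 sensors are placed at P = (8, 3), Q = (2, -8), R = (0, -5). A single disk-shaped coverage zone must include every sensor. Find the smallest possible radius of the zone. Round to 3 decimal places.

Side lengths²: PQ² = 157, PR² = 128, QR² = 13.
Since PQ² = 157 ≥ 128 + 13 = 141, the angle opposite PQ is not acute, so the smallest enclosing circle has PQ as diameter.
Centre = midpoint of PQ = (5, -2.5), r² = 157/4 = 39.25.
r = √(39.25) ≈ 6.265.

6.265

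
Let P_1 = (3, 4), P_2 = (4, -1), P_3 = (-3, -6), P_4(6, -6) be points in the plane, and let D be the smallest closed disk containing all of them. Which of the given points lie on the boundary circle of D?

P_1, P_3, P_4

The minimum enclosing circle is determined by three boundary points: P_1, P_3, P_4.
Their circumcentre is (1.5, -1.9) with r² = 37.06.
The farthest remaining point P_2 is at distance² 7.06 ≤ 37.06.
The points at distance exactly r from the centre are P_1, P_3, P_4 — 3 points.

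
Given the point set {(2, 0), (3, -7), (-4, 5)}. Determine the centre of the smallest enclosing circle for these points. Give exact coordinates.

(-0.5, -1)

Call the three points A, B, C in the order given.
Side lengths²: AB² = 50, AC² = 61, BC² = 193.
Since BC² = 193 ≥ 61 + 50 = 111, the angle opposite BC is not acute, so the smallest enclosing circle has BC as diameter.
Centre = midpoint of BC = (-0.5, -1), r² = 193/4 = 48.25.
Centre = (-0.5, -1).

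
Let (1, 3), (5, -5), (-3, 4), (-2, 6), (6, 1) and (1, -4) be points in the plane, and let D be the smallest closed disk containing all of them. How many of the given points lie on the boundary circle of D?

2

A smallest enclosing disk is always determined by at most three of the input points on its boundary.
The farthest pair is (5, -5)–(-2, 6) with squared distance 170. The circle on this segment as diameter has centre (1.5, 0.5) and r² = 170/4 = 42.5.
Check (1, 3): distance² to centre = 6.5 ≤ 42.5, so it lies inside.
All remaining points lie in this disk, and no smaller disk contains both endpoints, so this is the minimum enclosing circle.
The points at distance exactly r from the centre are (5, -5), (-2, 6) — 2 points.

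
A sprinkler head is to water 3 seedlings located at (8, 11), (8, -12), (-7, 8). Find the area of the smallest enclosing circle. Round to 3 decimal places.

Call the three points A, B, C in the order given.
Side lengths²: AB² = 529, AC² = 234, BC² = 625.
Since BC² = 625 < 529 + 234 = 763, the triangle is acute, so the smallest enclosing circle is the circumcircle.
Circumcentre = (2.5, -0.5), r² = 162.5.
Area = π·r² = π·162.5 ≈ 510.509.

510.509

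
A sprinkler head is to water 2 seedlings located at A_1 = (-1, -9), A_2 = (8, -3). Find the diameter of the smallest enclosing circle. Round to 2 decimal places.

The smallest circle enclosing two points has them as diameter endpoints.
Centre = midpoint = (3.5, -6); r² = |A_1A_2|²/4 = 117/4 = 29.25.
Diameter = 2r = 2√(29.25) ≈ 10.82.

10.82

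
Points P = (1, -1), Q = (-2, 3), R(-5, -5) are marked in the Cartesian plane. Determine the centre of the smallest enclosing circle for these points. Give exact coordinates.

(-59/18, -13/12)

Side lengths²: PQ² = 25, PR² = 52, QR² = 73.
Since QR² = 73 < 52 + 25 = 77, the triangle is acute, so the smallest enclosing circle is the circumcircle.
Circumcentre = (-59/18, -13/12), r² = 23725/1296.
Centre = (-59/18, -13/12).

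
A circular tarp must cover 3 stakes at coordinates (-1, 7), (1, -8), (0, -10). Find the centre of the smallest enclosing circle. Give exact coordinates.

(-0.5, -1.5)

Call the three points A, B, C in the order given.
Side lengths²: AB² = 229, AC² = 290, BC² = 5.
Since AC² = 290 ≥ 229 + 5 = 234, the angle opposite AC is not acute, so the smallest enclosing circle has AC as diameter.
Centre = midpoint of AC = (-0.5, -1.5), r² = 290/4 = 72.5.
Centre = (-0.5, -1.5).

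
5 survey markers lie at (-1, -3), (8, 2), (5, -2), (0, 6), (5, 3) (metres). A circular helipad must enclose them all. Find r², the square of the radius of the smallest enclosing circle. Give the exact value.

The minimum enclosing circle is determined by three boundary points: (-1, -3), (8, 2), (0, 6).
Their circumcentre is (49/19, 22/19) with r² = 10865/361.
The farthest remaining point (5, -2) is at distance² 5716/361 ≤ 10865/361.

10865/361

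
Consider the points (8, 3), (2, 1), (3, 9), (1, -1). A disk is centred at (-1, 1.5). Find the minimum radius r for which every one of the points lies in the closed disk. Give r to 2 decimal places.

The required radius is the distance from (-1, 1.5) to the farthest point.
Squared distances: 83.25, 9.25, 72.25, 10.25.
Maximum is 83.25, attained at (8, 3).
r = √(83.25) ≈ 9.12.

9.12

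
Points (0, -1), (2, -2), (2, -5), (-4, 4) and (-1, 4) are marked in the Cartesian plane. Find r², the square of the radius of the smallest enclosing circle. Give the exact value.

29.25

A smallest enclosing disk is always determined by at most three of the input points on its boundary.
The farthest pair is (2, -5)–(-4, 4) with squared distance 117. The circle on this segment as diameter has centre (-1, -0.5) and r² = 117/4 = 29.25.
Check (0, -1): distance² to centre = 1.25 ≤ 29.25, so it lies inside.
All remaining points lie in this disk, and no smaller disk contains both endpoints, so this is the minimum enclosing circle.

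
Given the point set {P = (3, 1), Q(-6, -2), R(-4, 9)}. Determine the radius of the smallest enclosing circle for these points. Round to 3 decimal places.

6.062

Side lengths²: PQ² = 90, PR² = 113, QR² = 125.
Since QR² = 125 < 113 + 90 = 203, the triangle is acute, so the smallest enclosing circle is the circumcircle.
Circumcentre = (-167/62, 191/62), r² = 70625/1922.
r = √(70625/1922) ≈ 6.062.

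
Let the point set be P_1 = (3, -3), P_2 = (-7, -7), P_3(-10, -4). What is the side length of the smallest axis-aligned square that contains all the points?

13

The bounding box has width 13 and height 4.
An axis-aligned square enclosing the set must have side ≥ max(width, height).
So the minimum side is max(13, 4) = 13.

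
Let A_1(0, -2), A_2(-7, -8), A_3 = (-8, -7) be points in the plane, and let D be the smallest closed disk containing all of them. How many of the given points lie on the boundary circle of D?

2

Side lengths²: A_1A_2² = 85, A_1A_3² = 89, A_2A_3² = 2.
Since A_1A_3² = 89 ≥ 85 + 2 = 87, the angle opposite A_1A_3 is not acute, so the smallest enclosing circle has A_1A_3 as diameter.
Centre = midpoint of A_1A_3 = (-4, -4.5), r² = 89/4 = 22.25.
The points at distance exactly r from the centre are A_1, A_3 — 2 points.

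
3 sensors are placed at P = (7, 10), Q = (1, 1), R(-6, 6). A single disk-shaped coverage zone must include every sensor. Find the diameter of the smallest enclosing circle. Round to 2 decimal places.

13.61

Side lengths²: PQ² = 117, PR² = 185, QR² = 74.
Since PR² = 185 < 117 + 74 = 191, the triangle is acute, so the smallest enclosing circle is the circumcircle.
Circumcentre = (35/62, 483/62), r² = 88985/1922.
Diameter = 2r = 2√(88985/1922) ≈ 13.61.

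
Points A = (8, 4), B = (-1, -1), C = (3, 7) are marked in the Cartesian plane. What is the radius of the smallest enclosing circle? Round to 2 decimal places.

5.16

Side lengths²: AB² = 106, AC² = 34, BC² = 80.
Since AB² = 106 < 80 + 34 = 114, the triangle is acute, so the smallest enclosing circle is the circumcircle.
Circumcentre = (43/13, 24/13), r² = 4505/169.
r = √(4505/169) ≈ 5.16.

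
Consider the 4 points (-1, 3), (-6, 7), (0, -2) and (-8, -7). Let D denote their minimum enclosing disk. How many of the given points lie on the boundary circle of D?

The minimum enclosing circle is determined by three boundary points: (-6, 7), (0, -2), (-8, -7).
Their circumcentre is (-231/34, -1/34) with r² = 28925/578.
The farthest remaining point (-1, 3) is at distance² 24709/578 ≤ 28925/578.
The points at distance exactly r from the centre are (-6, 7), (0, -2), (-8, -7) — 3 points.

3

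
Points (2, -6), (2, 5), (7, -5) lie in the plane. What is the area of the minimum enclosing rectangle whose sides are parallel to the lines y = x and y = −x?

In coordinates u = x + y, v = x − y the rectangle is axis-aligned; the map (x,y)→(u,v) scales areas by 2.
u-values: -4, 7, 2; range = 7 − (-4) = 11.
v-values: 8, -3, 12; range = 12 − (-3) = 15.
Area = (11 × 15) / 2 = 82.5.

82.5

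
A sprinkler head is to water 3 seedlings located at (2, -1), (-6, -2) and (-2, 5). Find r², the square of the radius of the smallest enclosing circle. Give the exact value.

20.3125

Call the three points A, B, C in the order given.
Side lengths²: AB² = 65, AC² = 52, BC² = 65.
Since BC² = 65 < 65 + 52 = 117, the triangle is acute, so the smallest enclosing circle is the circumcircle.
Circumcentre = (-2.25, 0.5), r² = 20.3125.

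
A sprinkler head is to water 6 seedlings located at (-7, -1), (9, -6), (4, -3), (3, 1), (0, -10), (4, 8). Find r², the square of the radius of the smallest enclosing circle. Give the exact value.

The farthest pair is (0, -10)–(4, 8) with squared distance 340. The circle on this segment as diameter has centre (2, -1) and r² = 340/4 = 85.
Check (-7, -1): distance² to centre = 81 ≤ 85, so it lies inside.
All remaining points lie in this disk, and no smaller disk contains both endpoints, so this is the minimum enclosing circle.

85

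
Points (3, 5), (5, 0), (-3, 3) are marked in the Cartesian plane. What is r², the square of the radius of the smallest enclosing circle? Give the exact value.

Call the three points A, B, C in the order given.
Side lengths²: AB² = 29, AC² = 40, BC² = 73.
Since BC² = 73 ≥ 40 + 29 = 69, the angle opposite BC is not acute, so the smallest enclosing circle has BC as diameter.
Centre = midpoint of BC = (1, 1.5), r² = 73/4 = 18.25.

18.25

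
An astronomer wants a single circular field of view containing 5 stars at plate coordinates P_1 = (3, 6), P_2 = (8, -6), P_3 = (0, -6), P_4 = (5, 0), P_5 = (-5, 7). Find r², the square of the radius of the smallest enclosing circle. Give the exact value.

The minimum enclosing circle of a finite set is fixed by two of the points (as a diameter) or three (as a circumcircle).
The farthest pair is P_2–P_5 with squared distance 338. The circle on this segment as diameter has centre (1.5, 0.5) and r² = 338/4 = 84.5.
Check P_1: distance² to centre = 32.5 ≤ 84.5, so it lies inside.
All remaining points lie in this disk, and no smaller disk contains both endpoints, so this is the minimum enclosing circle.

84.5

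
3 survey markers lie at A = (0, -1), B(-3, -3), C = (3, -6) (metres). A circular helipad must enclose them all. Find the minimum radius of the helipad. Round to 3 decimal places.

3.358

Side lengths²: AB² = 13, AC² = 34, BC² = 45.
Since BC² = 45 < 34 + 13 = 47, the triangle is acute, so the smallest enclosing circle is the circumcircle.
Circumcentre = (1/14, -61/14), r² = 1105/98.
r = √(1105/98) ≈ 3.358.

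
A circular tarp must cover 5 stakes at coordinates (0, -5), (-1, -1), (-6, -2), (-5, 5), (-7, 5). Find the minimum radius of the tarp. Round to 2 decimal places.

6.10

A smallest enclosing disk is always determined by at most three of the input points on its boundary.
The farthest pair is (0, -5)–(-7, 5) with squared distance 149. The circle on this segment as diameter has centre (-3.5, 0) and r² = 149/4 = 37.25.
Check (-1, -1): distance² to centre = 7.25 ≤ 37.25, so it lies inside.
All remaining points lie in this disk, and no smaller disk contains both endpoints, so this is the minimum enclosing circle.
r = √(37.25) ≈ 6.10.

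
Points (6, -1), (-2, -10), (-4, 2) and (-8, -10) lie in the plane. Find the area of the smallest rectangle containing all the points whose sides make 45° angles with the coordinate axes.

161

In coordinates u = x + y, v = x − y the rectangle is axis-aligned; the map (x,y)→(u,v) scales areas by 2.
u-values: 5, -12, -2, -18; range = 5 − (-18) = 23.
v-values: 7, 8, -6, 2; range = 8 − (-6) = 14.
Area = (23 × 14) / 2 = 161.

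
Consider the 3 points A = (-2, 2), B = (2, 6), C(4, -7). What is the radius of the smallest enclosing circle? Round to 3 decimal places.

Side lengths²: AB² = 32, AC² = 117, BC² = 173.
Since BC² = 173 ≥ 117 + 32 = 149, the angle opposite BC is not acute, so the smallest enclosing circle has BC as diameter.
Centre = midpoint of BC = (3, -0.5), r² = 173/4 = 43.25.
r = √(43.25) ≈ 6.576.

6.576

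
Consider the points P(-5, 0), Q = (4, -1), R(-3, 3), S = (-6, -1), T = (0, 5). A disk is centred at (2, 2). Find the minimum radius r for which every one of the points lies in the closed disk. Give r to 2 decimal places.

The required radius is the distance from (2, 2) to the farthest point.
Squared distances: 53, 13, 26, 73, 13.
Maximum is 73, attained at S.
r = √73 ≈ 8.54.

8.54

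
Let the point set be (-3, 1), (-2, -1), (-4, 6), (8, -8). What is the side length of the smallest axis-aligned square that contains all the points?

The bounding box has width 12 and height 14.
An axis-aligned square enclosing the set must have side ≥ max(width, height).
So the minimum side is max(12, 14) = 14.

14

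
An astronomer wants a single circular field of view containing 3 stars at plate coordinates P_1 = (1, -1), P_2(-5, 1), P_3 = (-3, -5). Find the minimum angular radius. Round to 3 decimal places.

Side lengths²: P_1P_2² = 40, P_1P_3² = 32, P_2P_3² = 40.
Since P_2P_3² = 40 < 40 + 32 = 72, the triangle is acute, so the smallest enclosing circle is the circumcircle.
Circumcentre = (-2.5, -1.5), r² = 12.5.
r = √(12.5) ≈ 3.536.

3.536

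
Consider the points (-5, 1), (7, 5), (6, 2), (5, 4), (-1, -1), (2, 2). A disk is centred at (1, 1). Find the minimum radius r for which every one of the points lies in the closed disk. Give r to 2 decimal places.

7.21

The required radius is the distance from (1, 1) to the farthest point.
Squared distances: 36, 52, 26, 25, 8, 2.
Maximum is 52, attained at (7, 5).
r = √52 ≈ 7.21.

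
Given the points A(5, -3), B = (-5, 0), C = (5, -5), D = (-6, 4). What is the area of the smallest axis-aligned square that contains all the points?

121

The bounding box has width 11 and height 9.
An axis-aligned square enclosing the set must have side ≥ max(width, height).
So the minimum side is max(11, 9) = 11.
Area = 11² = 121.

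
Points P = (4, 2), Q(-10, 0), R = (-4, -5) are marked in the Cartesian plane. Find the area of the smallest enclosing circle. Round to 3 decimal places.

157.080

Side lengths²: PQ² = 200, PR² = 113, QR² = 61.
Since PQ² = 200 ≥ 113 + 61 = 174, the angle opposite PQ is not acute, so the smallest enclosing circle has PQ as diameter.
Centre = midpoint of PQ = (-3, 1), r² = 200/4 = 50.
Area = π·r² = π·50 ≈ 157.080.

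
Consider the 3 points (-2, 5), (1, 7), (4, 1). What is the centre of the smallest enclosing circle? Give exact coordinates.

Call the three points A, B, C in the order given.
Side lengths²: AB² = 13, AC² = 52, BC² = 45.
Since AC² = 52 < 45 + 13 = 58, the triangle is acute, so the smallest enclosing circle is the circumcircle.
Circumcentre = (1.25, 3.375), r² = 13.203125.
Centre = (1.25, 3.375).

(1.25, 3.375)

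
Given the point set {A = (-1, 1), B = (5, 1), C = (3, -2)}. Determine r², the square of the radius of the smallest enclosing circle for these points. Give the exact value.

325/36

Side lengths²: AB² = 36, AC² = 25, BC² = 13.
Since AB² = 36 < 25 + 13 = 38, the triangle is acute, so the smallest enclosing circle is the circumcircle.
Circumcentre = (2, 5/6), r² = 325/36.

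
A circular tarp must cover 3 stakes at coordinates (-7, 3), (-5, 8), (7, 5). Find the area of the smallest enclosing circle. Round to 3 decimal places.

157.080

Call the three points A, B, C in the order given.
Side lengths²: AB² = 29, AC² = 200, BC² = 153.
Since AC² = 200 ≥ 153 + 29 = 182, the angle opposite AC is not acute, so the smallest enclosing circle has AC as diameter.
Centre = midpoint of AC = (0, 4), r² = 200/4 = 50.
Area = π·r² = π·50 ≈ 157.080.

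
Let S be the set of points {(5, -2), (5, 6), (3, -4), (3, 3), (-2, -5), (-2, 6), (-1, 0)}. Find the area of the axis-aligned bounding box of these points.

x ranges over [-2, 5], width 7.
y ranges over [-5, 6], height 11.
Area = 7 × 11 = 77.

77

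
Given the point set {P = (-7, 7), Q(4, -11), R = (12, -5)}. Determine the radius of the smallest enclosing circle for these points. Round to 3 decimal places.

Side lengths²: PQ² = 445, PR² = 505, QR² = 100.
Since PR² = 505 < 445 + 100 = 545, the triangle is acute, so the smallest enclosing circle is the circumcircle.
Circumcentre = (27/14, 2/21), r² = 224725/1764.
r = √(224725/1764) ≈ 11.287.

11.287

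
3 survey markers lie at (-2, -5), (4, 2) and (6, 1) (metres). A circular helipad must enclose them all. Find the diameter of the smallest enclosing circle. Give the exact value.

10

Call the three points A, B, C in the order given.
Side lengths²: AB² = 85, AC² = 100, BC² = 5.
Since AC² = 100 ≥ 85 + 5 = 90, the angle opposite AC is not acute, so the smallest enclosing circle has AC as diameter.
Centre = midpoint of AC = (2, -2), r² = 100/4 = 25.
Diameter = 2r = 2√25 = 10.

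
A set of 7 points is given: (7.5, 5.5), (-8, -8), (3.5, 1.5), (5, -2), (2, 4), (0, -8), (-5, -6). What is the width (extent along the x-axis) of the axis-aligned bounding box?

max x = 7.5, min x = -8, so width = 15.5.

15.5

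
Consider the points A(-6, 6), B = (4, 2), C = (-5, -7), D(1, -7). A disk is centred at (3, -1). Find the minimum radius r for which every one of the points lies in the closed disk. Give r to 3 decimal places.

The required radius is the distance from (3, -1) to the farthest point.
Squared distances: 130, 10, 100, 40.
Maximum is 130, attained at A.
r = √130 ≈ 11.402.

11.402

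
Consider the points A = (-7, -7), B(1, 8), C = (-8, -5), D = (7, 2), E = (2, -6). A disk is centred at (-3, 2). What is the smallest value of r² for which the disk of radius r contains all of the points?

The required radius is the distance from (-3, 2) to the farthest point.
Squared distances: 97, 52, 74, 100, 89.
Maximum is 100, attained at D.

100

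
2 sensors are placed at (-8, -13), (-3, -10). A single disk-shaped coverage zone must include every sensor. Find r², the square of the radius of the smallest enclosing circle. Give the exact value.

The smallest circle enclosing two points has them as diameter endpoints.
Centre = midpoint = (-5.5, -11.5); r² = |(-8, -13)−(-3, -10)|²/4 = 34/4 = 8.5.

8.5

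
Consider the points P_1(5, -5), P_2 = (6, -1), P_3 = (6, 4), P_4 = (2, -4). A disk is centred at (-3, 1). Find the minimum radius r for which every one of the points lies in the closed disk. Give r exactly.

The required radius is the distance from (-3, 1) to the farthest point.
Squared distances: 100, 85, 90, 50.
Maximum is 100, attained at P_1.
r = √100 = 10.

10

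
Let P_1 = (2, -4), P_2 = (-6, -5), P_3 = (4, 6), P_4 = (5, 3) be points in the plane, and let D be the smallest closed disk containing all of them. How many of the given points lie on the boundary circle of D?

2

The farthest pair is P_2–P_3 with squared distance 221. The circle on this segment as diameter has centre (-1, 0.5) and r² = 221/4 = 55.25.
Check P_1: distance² to centre = 29.25 ≤ 55.25, so it lies inside.
All remaining points lie in this disk, and no smaller disk contains both endpoints, so this is the minimum enclosing circle.
The points at distance exactly r from the centre are P_2, P_3 — 2 points.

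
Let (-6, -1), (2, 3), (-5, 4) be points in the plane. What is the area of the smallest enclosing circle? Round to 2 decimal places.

Call the three points A, B, C in the order given.
Side lengths²: AB² = 80, AC² = 26, BC² = 50.
Since AB² = 80 ≥ 50 + 26 = 76, the angle opposite AB is not acute, so the smallest enclosing circle has AB as diameter.
Centre = midpoint of AB = (-2, 1), r² = 80/4 = 20.
Area = π·r² = π·20 ≈ 62.83.

62.83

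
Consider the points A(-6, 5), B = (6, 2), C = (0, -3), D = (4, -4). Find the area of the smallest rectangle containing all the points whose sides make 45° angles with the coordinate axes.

104.5

In coordinates u = x + y, v = x − y the rectangle is axis-aligned; the map (x,y)→(u,v) scales areas by 2.
u-values: -1, 8, -3, 0; range = 8 − (-3) = 11.
v-values: -11, 4, 3, 8; range = 8 − (-11) = 19.
Area = (11 × 19) / 2 = 104.5.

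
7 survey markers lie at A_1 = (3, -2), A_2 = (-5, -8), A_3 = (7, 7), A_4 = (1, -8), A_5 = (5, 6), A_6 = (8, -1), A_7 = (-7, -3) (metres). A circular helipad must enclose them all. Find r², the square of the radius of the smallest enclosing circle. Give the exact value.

92.25

The minimum enclosing circle of a finite set is fixed by two of the points (as a diameter) or three (as a circumcircle).
The farthest pair is A_2–A_3 with squared distance 369. The circle on this segment as diameter has centre (1, -0.5) and r² = 369/4 = 92.25.
Check A_1: distance² to centre = 6.25 ≤ 92.25, so it lies inside.
All remaining points lie in this disk, and no smaller disk contains both endpoints, so this is the minimum enclosing circle.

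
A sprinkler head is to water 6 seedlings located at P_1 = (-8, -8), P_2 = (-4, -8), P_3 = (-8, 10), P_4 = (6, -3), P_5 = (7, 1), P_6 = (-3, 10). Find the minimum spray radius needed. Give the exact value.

10.2

By Welzl's lemma the MEC is supported by two points (diametrically opposite) or three points (on a circumcircle).
The minimum enclosing circle is determined by three boundary points: P_1, P_3, P_5.
Their circumcentre is (-3.2, 1) with r² = 104.04.
The farthest remaining point P_4 is at distance² 100.64 ≤ 104.04.
r = √(104.04) = 10.2.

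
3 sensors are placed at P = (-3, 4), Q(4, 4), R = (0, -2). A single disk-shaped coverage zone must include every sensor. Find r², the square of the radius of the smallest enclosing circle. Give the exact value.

Side lengths²: PQ² = 49, PR² = 45, QR² = 52.
Since QR² = 52 < 49 + 45 = 94, the triangle is acute, so the smallest enclosing circle is the circumcircle.
Circumcentre = (0.5, 2), r² = 16.25.

16.25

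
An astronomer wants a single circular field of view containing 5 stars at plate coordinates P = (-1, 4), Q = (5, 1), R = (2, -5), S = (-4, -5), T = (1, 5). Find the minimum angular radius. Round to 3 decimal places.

The minimum enclosing circle of a finite set is fixed by two of the points (as a diameter) or three (as a circumcircle).
The minimum enclosing circle is determined by three boundary points: Q, S, T.
Their circumcentre is (-0.5, -0.5) with r² = 32.5.
The farthest remaining point R is at distance² 26.5 ≤ 32.5.
r = √(32.5) ≈ 5.701.

5.701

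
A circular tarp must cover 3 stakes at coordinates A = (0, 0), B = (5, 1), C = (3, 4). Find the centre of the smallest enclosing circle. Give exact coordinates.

Side lengths²: AB² = 26, AC² = 25, BC² = 13.
Since AB² = 26 < 25 + 13 = 38, the triangle is acute, so the smallest enclosing circle is the circumcircle.
Circumcentre = (79/34, 47/34), r² = 4225/578.
Centre = (79/34, 47/34).

(79/34, 47/34)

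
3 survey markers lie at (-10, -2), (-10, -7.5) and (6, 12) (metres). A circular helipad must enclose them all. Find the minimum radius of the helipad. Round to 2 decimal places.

12.61

Call the three points A, B, C in the order given.
Side lengths²: AB² = 30.25, AC² = 452, BC² = 636.25.
Since BC² = 636.25 ≥ 452 + 30.25 = 482.25, the angle opposite BC is not acute, so the smallest enclosing circle has BC as diameter.
Centre = midpoint of BC = (-2, 2.25), r² = 636.25/4 = 159.0625.
r = √(159.0625) ≈ 12.61.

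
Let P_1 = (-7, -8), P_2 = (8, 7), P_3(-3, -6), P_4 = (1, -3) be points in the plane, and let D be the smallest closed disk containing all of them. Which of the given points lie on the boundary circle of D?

P_1, P_2

By Welzl's lemma the MEC is supported by two points (diametrically opposite) or three points (on a circumcircle).
The farthest pair is P_1–P_2 with squared distance 450. The circle on this segment as diameter has centre (0.5, -0.5) and r² = 450/4 = 112.5.
Check P_3: distance² to centre = 42.5 ≤ 112.5, so it lies inside.
All remaining points lie in this disk, and no smaller disk contains both endpoints, so this is the minimum enclosing circle.
The points at distance exactly r from the centre are P_1, P_2 — 2 points.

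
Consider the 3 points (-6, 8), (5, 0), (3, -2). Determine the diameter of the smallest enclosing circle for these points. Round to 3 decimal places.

13.620

Call the three points A, B, C in the order given.
Side lengths²: AB² = 185, AC² = 181, BC² = 8.
Since AB² = 185 < 181 + 8 = 189, the triangle is acute, so the smallest enclosing circle is the circumcircle.
Circumcentre = (-27/38, 141/38), r² = 33485/722.
Diameter = 2r = 2√(33485/722) ≈ 13.620.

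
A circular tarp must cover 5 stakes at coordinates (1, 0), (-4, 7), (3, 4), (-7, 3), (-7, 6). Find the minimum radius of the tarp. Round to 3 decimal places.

The minimum enclosing circle of a finite set is fixed by two of the points (as a diameter) or three (as a circumcircle).
The minimum enclosing circle is determined by three boundary points: (1, 0), (3, 4), (-7, 6).
Their circumcentre is (-24/11, 45/11) with r² = 3250/121.
The farthest remaining point (-7, 3) is at distance² 2953/121 ≤ 3250/121.
r = √(3250/121) ≈ 5.183.

5.183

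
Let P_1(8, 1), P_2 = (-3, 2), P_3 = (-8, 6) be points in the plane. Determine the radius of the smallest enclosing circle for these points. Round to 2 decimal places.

8.38

Side lengths²: P_1P_2² = 122, P_1P_3² = 281, P_2P_3² = 41.
Since P_1P_3² = 281 ≥ 122 + 41 = 163, the angle opposite P_1P_3 is not acute, so the smallest enclosing circle has P_1P_3 as diameter.
Centre = midpoint of P_1P_3 = (0, 3.5), r² = 281/4 = 70.25.
r = √(70.25) ≈ 8.38.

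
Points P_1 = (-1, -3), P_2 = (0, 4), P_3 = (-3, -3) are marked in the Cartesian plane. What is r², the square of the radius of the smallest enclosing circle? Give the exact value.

Side lengths²: P_1P_2² = 50, P_1P_3² = 4, P_2P_3² = 58.
Since P_2P_3² = 58 ≥ 50 + 4 = 54, the angle opposite P_2P_3 is not acute, so the smallest enclosing circle has P_2P_3 as diameter.
Centre = midpoint of P_2P_3 = (-1.5, 0.5), r² = 58/4 = 14.5.

14.5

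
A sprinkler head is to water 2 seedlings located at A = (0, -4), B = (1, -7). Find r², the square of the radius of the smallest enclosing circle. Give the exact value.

The smallest circle enclosing two points has them as diameter endpoints.
Centre = midpoint = (0.5, -5.5); r² = |AB|²/4 = 10/4 = 2.5.

2.5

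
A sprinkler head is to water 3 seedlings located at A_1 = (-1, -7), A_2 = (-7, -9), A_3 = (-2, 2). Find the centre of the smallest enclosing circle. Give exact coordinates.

Side lengths²: A_1A_2² = 40, A_1A_3² = 82, A_2A_3² = 146.
Since A_2A_3² = 146 ≥ 82 + 40 = 122, the angle opposite A_2A_3 is not acute, so the smallest enclosing circle has A_2A_3 as diameter.
Centre = midpoint of A_2A_3 = (-4.5, -3.5), r² = 146/4 = 36.5.
Centre = (-4.5, -3.5).

(-4.5, -3.5)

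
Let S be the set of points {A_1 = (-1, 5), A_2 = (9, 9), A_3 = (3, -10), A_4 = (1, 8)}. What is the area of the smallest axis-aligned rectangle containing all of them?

x ranges over [-1, 9], width 10.
y ranges over [-10, 9], height 19.
Area = 10 × 19 = 190.

190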